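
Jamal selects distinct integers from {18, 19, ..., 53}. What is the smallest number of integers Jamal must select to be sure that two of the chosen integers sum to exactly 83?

25

Two chosen integers sum to 83 exactly when both halves of some pair {x, 83−x} with 30 ≤ x ≤ 83−x ≤ 53 are chosen — 12 such pairs.
The remaining 12 elements (those with no distinct partner in range) can never complete a 83-sum, so the worst case takes all of them and one from each pair: 12 + 12 = 24.
The 25th integer has to be the second member of some pair, so 24 + 1 = 25.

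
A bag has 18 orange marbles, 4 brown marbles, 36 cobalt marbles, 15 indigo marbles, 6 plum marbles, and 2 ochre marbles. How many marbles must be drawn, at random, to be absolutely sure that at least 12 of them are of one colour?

An adversary could hand out at most 11 marbles per colour (brown, plum, ochre run out sooner): 11 + 4 + 11 + 11 + 6 + 2 = 45 marbles and still no colour has 12.
By pigeonhole, one more marble lands in a colour already at 11, so 46 draws are enough and 45 are not.

46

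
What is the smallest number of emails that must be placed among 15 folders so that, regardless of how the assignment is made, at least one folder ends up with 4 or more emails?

46

With 45 emails one could put exactly 3 in each of the 15 folders, and no folder would reach 4.
One more email must land in a folder that already has 3, giving it 4.
So 15 × 3 + 1 = 46 emails are required.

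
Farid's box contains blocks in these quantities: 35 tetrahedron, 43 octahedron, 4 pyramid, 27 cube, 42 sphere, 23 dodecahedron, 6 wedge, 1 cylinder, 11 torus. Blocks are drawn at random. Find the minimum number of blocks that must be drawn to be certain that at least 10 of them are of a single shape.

66

Pigeonhole: put each drawn block into a box by shape. The largest draw with every box below 10 takes min(count, 9) from each shape; shapes with fewer than 9 contribute all they have.
Σ min(cᵢ, 9) = 9 + 9 + 4 + 9 + 9 + 9 + 6 + 1 + 9 = 65.
Draw number 65 + 1 = 66 must push one box to 10.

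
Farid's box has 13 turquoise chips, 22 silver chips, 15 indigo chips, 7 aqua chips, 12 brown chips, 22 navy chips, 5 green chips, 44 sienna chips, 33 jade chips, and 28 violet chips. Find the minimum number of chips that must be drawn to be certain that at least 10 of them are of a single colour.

85

Pigeonhole: put each drawn chip into a box by colour. The largest draw with every box below 10 takes min(count, 9) from each colour; colours with fewer than 9 contribute all they have.
Σ min(cᵢ, 9) = 9 + 9 + 9 + 7 + 9 + 9 + 5 + 9 + 9 + 9 = 84.
Draw number 84 + 1 = 85 must push one box to 10.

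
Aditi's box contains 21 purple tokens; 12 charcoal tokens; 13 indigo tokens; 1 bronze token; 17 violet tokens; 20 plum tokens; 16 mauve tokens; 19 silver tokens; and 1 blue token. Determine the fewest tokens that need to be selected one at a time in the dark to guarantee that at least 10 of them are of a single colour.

An adversary could hand out at most 9 tokens per colour (bronze, blue run out sooner): 9 + 9 + 9 + 1 + 9 + 9 + 9 + 9 + 1 = 65 tokens and still no colour has 10.
By the pigeonhole principle, one more token lands in a colour already at 9, so 66 draws are enough and 65 are not.

66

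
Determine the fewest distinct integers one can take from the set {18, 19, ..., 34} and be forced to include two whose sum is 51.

Group the elements by complementary pair {x, 51−x}: {18,33}, {19,32}, {20,31}, …, giving 8 two-element pairs and 1 integer whose partner 51−x falls outside [18,34].
Treating each of those 9 groups as a pigeonhole, one can pick one integer per group — 9 integers — with no two summing to 51.
The 10th integer lands in an occupied pair, forcing a sum of 51.

10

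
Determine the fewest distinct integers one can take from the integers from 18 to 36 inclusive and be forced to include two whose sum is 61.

14

A set avoiding the sum 61 can contain at most one of each pair {x, 61−x}, plus the 7 elements whose complement lies outside the range.
The integers 18, …, 30 (13 of them) are such a set: any two sum to at least 18+19 = 37 and at most 29+30 = 59 < 61.
By the pigeonhole principle, any 14th integer completes one of the 6 pairs, so 14 choices force a sum of 61.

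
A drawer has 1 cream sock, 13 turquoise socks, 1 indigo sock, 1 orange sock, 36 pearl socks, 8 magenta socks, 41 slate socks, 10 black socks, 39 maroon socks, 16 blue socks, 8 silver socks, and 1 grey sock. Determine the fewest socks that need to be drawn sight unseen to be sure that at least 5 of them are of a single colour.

An adversary could hand out at most 4 socks per colour (4 colours run out sooner): 1 + 4 + 1 + 1 + 4 + 4 + 4 + 4 + 4 + 4 + 4 + 1 = 36 socks and still no colour has 5.
Pigeonhole: one more sock lands in a colour already at 4, so 37 draws are enough and 36 are not.

37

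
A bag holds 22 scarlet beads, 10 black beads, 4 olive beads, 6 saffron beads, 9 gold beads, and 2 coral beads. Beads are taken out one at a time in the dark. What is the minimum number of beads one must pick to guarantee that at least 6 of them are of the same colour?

By the pigeonhole principle, put each drawn bead into a box by colour. The largest draw with every box below 6 takes min(count, 5) from each colour; colours with fewer than 5 contribute all they have.
Σ min(cᵢ, 5) = 5 + 5 + 4 + 5 + 5 + 2 = 26.
Draw number 26 + 1 = 27 must push one box to 6.

27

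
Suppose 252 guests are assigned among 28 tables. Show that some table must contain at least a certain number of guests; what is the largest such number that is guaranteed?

9

The 28 tables are the holes and the 252 guests are the pigeons.
If every table held at most 8 guests, the total would be at most 28 × 8 = 224, which is less than 252.
So some table holds at least ⌈252/28⌉ = 9 guests.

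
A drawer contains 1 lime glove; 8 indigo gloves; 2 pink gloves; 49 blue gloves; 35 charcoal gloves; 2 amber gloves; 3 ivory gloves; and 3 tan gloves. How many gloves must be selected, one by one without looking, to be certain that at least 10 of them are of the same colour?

38

Pigeonhole: put each drawn glove into a box by colour. The largest draw with every box below 10 takes min(count, 9) from each colour; colours with fewer than 9 contribute all they have.
Σ min(cᵢ, 9) = 1 + 8 + 2 + 9 + 9 + 2 + 3 + 3 = 37.
Draw number 37 + 1 = 38 must push one box to 10.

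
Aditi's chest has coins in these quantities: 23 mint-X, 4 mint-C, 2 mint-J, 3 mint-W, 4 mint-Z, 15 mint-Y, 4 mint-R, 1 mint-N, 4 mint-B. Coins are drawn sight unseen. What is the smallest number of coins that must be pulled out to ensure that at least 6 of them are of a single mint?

33

The 9 mints are the holes; the coins drawn are the pigeons.
To avoid 6 of any one mint, the worst case takes at most 5 of each mint, or every coin of a mint that has fewer than 5.
That gives 5 + 4 + 2 + 3 + 4 + 5 + 4 + 1 + 4 = 32 coins with no mint reaching 6.
The next coin forces some mint to 6, so 32 + 1 = 33.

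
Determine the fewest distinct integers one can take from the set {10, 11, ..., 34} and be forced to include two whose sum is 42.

Group the elements by complementary pair {x, 42−x}: {10,32}, {11,31}, {12,30}, …, giving 11 two-element pairs; the single value 21 (it cannot pair with itself since the integers are distinct); and 2 integers whose partner 42−x falls outside [10,34].
Pigeonhole: treating each of those 14 groups as a pigeonhole, one can pick one integer per group — 14 integers — with no two summing to 42.
The 15th integer lands in an occupied pair, forcing a sum of 42.

15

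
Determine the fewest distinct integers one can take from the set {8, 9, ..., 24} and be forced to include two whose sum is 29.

Two chosen integers sum to 29 exactly when both halves of some pair {x, 29−x} with 8 ≤ x ≤ 29−x ≤ 21 are chosen — 7 such pairs.
The remaining 3 elements (those with no distinct partner in range) can never complete a 29-sum, so the worst case takes all of them and one from each pair: 3 + 7 = 10.
The 11th integer has to be the second member of some pair, so 10 + 1 = 11.

11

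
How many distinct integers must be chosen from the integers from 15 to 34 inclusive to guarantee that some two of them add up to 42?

Two chosen integers sum to 42 exactly when both halves of some pair {x, 42−x} with 15 ≤ x ≤ 42−x ≤ 27 are chosen — 6 such pairs.
The remaining 8 elements (those with no distinct partner in range) can never complete a 42-sum, so the worst case takes all of them and one from each pair: 8 + 6 = 14.
By pigeonhole, the 15th integer has to be the second member of some pair, so 14 + 1 = 15.

15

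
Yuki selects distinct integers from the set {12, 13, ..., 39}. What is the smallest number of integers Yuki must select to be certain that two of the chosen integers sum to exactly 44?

19

A set avoiding the sum 44 can contain at most one of each pair {x, 44−x}, plus the 8 elements whose complement lies outside the range or equal to its own complement.
The integers 22, …, 39 (18 of them) are such a set: any two sum to at least 22+23 = 45 > 44.
By pigeonhole, any 19th integer completes one of the 10 pairs, so 19 choices force a sum of 44.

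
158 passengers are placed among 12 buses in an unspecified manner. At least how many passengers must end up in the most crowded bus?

By pigeonhole, the 12 buses are the holes and the 158 passengers are the pigeons.
If every bus held at most 13 passengers, the total would be at most 12 × 13 = 156, which is less than 158.
So some bus holds at least ⌈158/12⌉ = 14 passengers.

14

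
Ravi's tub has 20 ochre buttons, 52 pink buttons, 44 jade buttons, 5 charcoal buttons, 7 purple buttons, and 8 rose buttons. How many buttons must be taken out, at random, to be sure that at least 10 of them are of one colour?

48

By pigeonhole, put each drawn button into a box by colour. The largest draw with every box below 10 takes min(count, 9) from each colour; colours with fewer than 9 contribute all they have.
Σ min(cᵢ, 9) = 9 + 9 + 9 + 5 + 7 + 8 = 47.
Draw number 47 + 1 = 48 must push one box to 10.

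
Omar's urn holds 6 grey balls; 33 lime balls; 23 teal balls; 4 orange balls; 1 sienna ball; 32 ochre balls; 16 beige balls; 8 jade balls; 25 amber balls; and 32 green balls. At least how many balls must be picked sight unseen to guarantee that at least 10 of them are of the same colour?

By the pigeonhole principle, put each drawn ball into a box by colour. The largest draw with every box below 10 takes min(count, 9) from each colour; colours with fewer than 9 contribute all they have.
Σ min(cᵢ, 9) = 6 + 9 + 9 + 4 + 1 + 9 + 9 + 8 + 9 + 9 = 73.
Draw number 73 + 1 = 74 must push one box to 10.

74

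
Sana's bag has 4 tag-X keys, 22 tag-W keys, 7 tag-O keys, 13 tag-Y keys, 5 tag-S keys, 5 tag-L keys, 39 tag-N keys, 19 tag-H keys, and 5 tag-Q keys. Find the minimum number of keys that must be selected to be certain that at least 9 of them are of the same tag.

59

An adversary could hand out at most 8 keys per tag (5 tags run out sooner): 4 + 8 + 7 + 8 + 5 + 5 + 8 + 8 + 5 = 58 keys and still no tag has 9.
One more key lands in a tag already at 8, so 59 draws are enough and 58 are not.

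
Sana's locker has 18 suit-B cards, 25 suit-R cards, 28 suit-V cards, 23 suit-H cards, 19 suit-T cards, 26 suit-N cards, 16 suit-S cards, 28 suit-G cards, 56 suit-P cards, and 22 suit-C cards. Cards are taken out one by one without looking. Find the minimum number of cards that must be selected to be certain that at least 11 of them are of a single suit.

101

Pigeonhole: the 10 suits are the holes; the cards drawn are the pigeons.
To avoid 11 of any one suit, the worst case takes at most 10 of each suit.
That gives 10 + 10 + 10 + 10 + 10 + 10 + 10 + 10 + 10 + 10 = 100 cards with no suit reaching 11.
The next card forces some suit to 11, so 100 + 1 = 101.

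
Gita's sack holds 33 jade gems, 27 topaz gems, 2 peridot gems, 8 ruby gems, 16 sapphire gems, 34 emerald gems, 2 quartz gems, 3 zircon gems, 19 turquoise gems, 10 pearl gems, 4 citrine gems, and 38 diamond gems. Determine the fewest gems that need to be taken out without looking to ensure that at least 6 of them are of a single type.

Put each drawn gem into a box by type. The largest draw with every box below 6 takes min(count, 5) from each type; types with fewer than 5 contribute all they have.
Σ min(cᵢ, 5) = 5 + 5 + 2 + 5 + 5 + 5 + 2 + 3 + 5 + 5 + 4 + 5 = 51.
Draw number 51 + 1 = 52 must push one box to 6.

52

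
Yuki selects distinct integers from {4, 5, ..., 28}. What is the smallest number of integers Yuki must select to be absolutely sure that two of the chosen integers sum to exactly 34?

A set avoiding the sum 34 can contain at most one of each pair {x, 34−x}, plus the 3 elements whose complement lies outside the range or equal to its own complement.
The integers 4, …, 17 (14 of them) are such a set: any two sum to at least 4+5 = 9 and at most 16+17 = 33 < 34.
By pigeonhole, any 15th integer completes one of the 11 pairs, so 15 choices force a sum of 34.

15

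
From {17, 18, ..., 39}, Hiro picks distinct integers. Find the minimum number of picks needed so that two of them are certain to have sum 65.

Group the elements by complementary pair {x, 65−x}: {26,39}, {27,38}, {28,37}, …, giving 7 two-element pairs and 9 integers whose partner 65−x falls outside [17,39].
Pigeonhole: treating each of those 16 groups as a pigeonhole, one can pick one integer per group — 16 integers — with no two summing to 65.
The 17th integer lands in an occupied pair, forcing a sum of 65.

17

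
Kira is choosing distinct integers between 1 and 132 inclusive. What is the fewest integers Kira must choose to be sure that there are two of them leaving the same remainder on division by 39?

40

The 39 residue classes mod 39 are the pigeonholes.
With 39 integers one could put 1 in each residue class and have no class reach 2.
The 40th integer pushes some class to 2, so 39·1 + 1 = 40.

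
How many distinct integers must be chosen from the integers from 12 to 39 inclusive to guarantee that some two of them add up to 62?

A set avoiding the sum 62 can contain at most one of each pair {x, 62−x}, plus the 12 elements whose complement lies outside the range or equal to its own complement.
The integers 12, …, 31 (20 of them) are such a set: any two sum to at least 12+13 = 25 and at most 30+31 = 61 < 62.
Any 21st integer completes one of the 8 pairs, so 21 choices force a sum of 62.

21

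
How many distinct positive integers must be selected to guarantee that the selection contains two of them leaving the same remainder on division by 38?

By the pigeonhole principle, the 38 residue classes mod 38 are the pigeonholes.
With 38 integers one could put 1 in each residue class and have no class reach 2.
The 39th integer pushes some class to 2, so 38·1 + 1 = 39.

39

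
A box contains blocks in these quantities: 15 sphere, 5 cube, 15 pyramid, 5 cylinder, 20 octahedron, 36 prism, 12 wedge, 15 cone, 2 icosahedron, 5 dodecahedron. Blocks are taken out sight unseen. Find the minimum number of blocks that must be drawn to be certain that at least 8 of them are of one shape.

60

By pigeonhole, put each drawn block into a box by shape. The largest draw with every box below 8 takes min(count, 7) from each shape; shapes with fewer than 7 contribute all they have.
Σ min(cᵢ, 7) = 7 + 5 + 7 + 5 + 7 + 7 + 7 + 7 + 2 + 5 = 59.
Draw number 59 + 1 = 60 must push one box to 8.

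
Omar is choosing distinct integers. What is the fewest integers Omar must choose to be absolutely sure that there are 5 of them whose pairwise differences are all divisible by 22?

Integers whose pairwise differences are multiples of 22 are exactly those sharing a remainder mod 22. The 22 residue classes mod 22 are the pigeonholes.
With 88 integers one could put 4 in each residue class and have no class reach 5.
The 89th integer pushes some class to 5, so 22·4 + 1 = 89.

89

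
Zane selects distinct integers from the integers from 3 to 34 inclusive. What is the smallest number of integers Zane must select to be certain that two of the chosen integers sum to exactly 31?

Group the elements by complementary pair {x, 31−x}: {3,28}, {4,27}, {5,26}, …, giving 13 two-element pairs and 6 integers whose partner 31−x falls outside [3,34].
By the pigeonhole principle, treating each of those 19 groups as a pigeonhole, one can pick one integer per group — 19 integers — with no two summing to 31.
The 20th integer lands in an occupied pair, forcing a sum of 31.

20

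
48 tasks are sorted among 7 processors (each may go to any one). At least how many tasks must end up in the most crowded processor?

7

The 7 processors are the holes and the 48 tasks are the pigeons.
If every processor held at most 6 tasks, the total would be at most 7 × 6 = 42, which is less than 48.
So some processor holds at least ⌈48/7⌉ = 7 tasks.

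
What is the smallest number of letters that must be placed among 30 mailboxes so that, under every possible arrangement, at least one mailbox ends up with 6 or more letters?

With 150 letters one could put exactly 5 in each of the 30 mailboxes, and no mailbox would reach 6.
By the pigeonhole principle, one more letter must land in a mailbox that already has 5, giving it 6.
So 30 × 5 + 1 = 151 letters are required.

151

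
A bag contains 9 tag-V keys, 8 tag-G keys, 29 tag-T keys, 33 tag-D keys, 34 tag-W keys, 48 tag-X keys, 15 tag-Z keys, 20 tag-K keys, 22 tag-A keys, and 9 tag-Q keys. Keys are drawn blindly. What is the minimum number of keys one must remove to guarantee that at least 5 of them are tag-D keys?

In the worst case for collecting tag-D keys, every non-tag-D key comes out first.
There are 9 + 8 + 29 + 34 + 48 + 15 + 20 + 22 + 9 = 194 non-tag-D keys altogether.
After those, each further key must be tag-D, so 194 + 5 = 199 draws guarantee 5 tag-D keys.

199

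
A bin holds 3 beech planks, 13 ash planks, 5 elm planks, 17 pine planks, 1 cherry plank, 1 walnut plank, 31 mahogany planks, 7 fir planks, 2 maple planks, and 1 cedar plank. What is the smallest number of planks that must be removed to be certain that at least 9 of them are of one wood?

45

The 10 woods are the holes; the planks drawn are the pigeons.
To avoid 9 of any one wood, the worst case takes at most 8 of each wood, or every plank of a wood that has fewer than 8.
That gives 3 + 8 + 5 + 8 + 1 + 1 + 8 + 7 + 2 + 1 = 44 planks with no wood reaching 9.
The next plank forces some wood to 9, so 44 + 1 = 45.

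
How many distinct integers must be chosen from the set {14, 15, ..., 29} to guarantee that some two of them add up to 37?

A set avoiding the sum 37 can contain at most one of each pair {x, 37−x}, plus the 6 elements whose complement lies outside the range.
The integers 19, …, 29 (11 of them) are such a set: any two sum to at least 19+20 = 39 > 37.
Any 12th integer completes one of the 5 pairs, so 12 choices force a sum of 37.

12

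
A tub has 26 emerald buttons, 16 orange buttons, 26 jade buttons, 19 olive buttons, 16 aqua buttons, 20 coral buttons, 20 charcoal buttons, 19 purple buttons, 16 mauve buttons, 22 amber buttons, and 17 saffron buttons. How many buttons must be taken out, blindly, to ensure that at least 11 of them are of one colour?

An adversary could hand out at most 10 buttons per colour: 10 + 10 + 10 + 10 + 10 + 10 + 10 + 10 + 10 + 10 + 10 = 110 buttons and still no colour has 11.
By the pigeonhole principle, one more button lands in a colour already at 10, so 111 draws are enough and 110 are not.

111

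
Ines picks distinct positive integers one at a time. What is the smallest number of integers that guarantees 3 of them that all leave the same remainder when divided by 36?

73

By the pigeonhole principle, the 36 residue classes mod 36 are the pigeonholes.
With 72 integers one could put 2 in each residue class and have no class reach 3.
The 73rd integer pushes some class to 3, so 36·2 + 1 = 73.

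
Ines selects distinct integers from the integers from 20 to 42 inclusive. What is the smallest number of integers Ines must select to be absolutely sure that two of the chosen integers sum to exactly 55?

16

A set avoiding the sum 55 can contain at most one of each pair {x, 55−x}, plus the 7 elements whose complement lies outside the range.
The integers 28, …, 42 (15 of them) are such a set: any two sum to at least 28+29 = 57 > 55.
By pigeonhole, any 16th integer completes one of the 8 pairs, so 16 choices force a sum of 55.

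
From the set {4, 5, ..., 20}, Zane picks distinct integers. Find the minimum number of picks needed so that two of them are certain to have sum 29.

12

A set avoiding the sum 29 can contain at most one of each pair {x, 29−x}, plus the 5 elements whose complement lies outside the range.
The integers 4, …, 14 (11 of them) are such a set: any two sum to at least 4+5 = 9 and at most 13+14 = 27 < 29.
Pigeonhole: any 12th integer completes one of the 6 pairs, so 12 choices force a sum of 29.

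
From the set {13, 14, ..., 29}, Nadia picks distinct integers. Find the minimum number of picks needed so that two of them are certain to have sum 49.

13

Two chosen integers sum to 49 exactly when both halves of some pair {x, 49−x} with 20 ≤ x ≤ 49−x ≤ 29 are chosen — 5 such pairs.
The remaining 7 elements (those with no distinct partner in range) can never complete a 49-sum, so the worst case takes all of them and one from each pair: 7 + 5 = 12.
By pigeonhole, the 13th integer has to be the second member of some pair, so 12 + 1 = 13.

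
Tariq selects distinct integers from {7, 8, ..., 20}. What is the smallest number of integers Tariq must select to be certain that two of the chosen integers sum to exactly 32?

11

Two chosen integers sum to 32 exactly when both halves of some pair {x, 32−x} with 12 ≤ x ≤ 32−x ≤ 20 are chosen — 4 such pairs.
The remaining 6 elements (those with no distinct partner in range) can never complete a 32-sum, so the worst case takes all of them and one from each pair: 6 + 4 = 10.
By pigeonhole, the 11th integer has to be the second member of some pair, so 10 + 1 = 11.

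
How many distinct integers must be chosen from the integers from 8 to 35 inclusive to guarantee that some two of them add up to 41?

16

A set avoiding the sum 41 can contain at most one of each pair {x, 41−x}, plus the 2 elements whose complement lies outside the range.
The integers 21, …, 35 (15 of them) are such a set: any two sum to at least 21+22 = 43 > 41.
By the pigeonhole principle, any 16th integer completes one of the 13 pairs, so 16 choices force a sum of 41.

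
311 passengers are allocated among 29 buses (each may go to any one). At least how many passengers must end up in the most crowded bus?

11

The 29 buses are the holes and the 311 passengers are the pigeons.
If every bus held at most 10 passengers, the total would be at most 29 × 10 = 290, which is less than 311.
So some bus holds at least ⌈311/29⌉ = 11 passengers.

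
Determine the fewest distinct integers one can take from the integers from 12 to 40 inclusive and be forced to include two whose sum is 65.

Group the elements by complementary pair {x, 65−x}: {25,40}, {26,39}, {27,38}, …, giving 8 two-element pairs and 13 integers whose partner 65−x falls outside [12,40].
By the pigeonhole principle, treating each of those 21 groups as a pigeonhole, one can pick one integer per group — 21 integers — with no two summing to 65.
The 22nd integer lands in an occupied pair, forcing a sum of 65.

22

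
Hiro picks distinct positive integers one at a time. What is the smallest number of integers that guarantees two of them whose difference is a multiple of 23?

24

Integers whose pairwise differences are multiples of 23 are exactly those sharing a remainder mod 23. The 23 residue classes mod 23 are the pigeonholes.
With 23 integers one could put 1 in each residue class and have no class reach 2.
The 24th integer pushes some class to 2, so 23·1 + 1 = 24.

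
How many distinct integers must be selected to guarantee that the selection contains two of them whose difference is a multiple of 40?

41

Integers whose pairwise differences are multiples of 40 are exactly those sharing a remainder mod 40. The 40 residue classes mod 40 are the pigeonholes.
With 40 integers one could put 1 in each residue class and have no class reach 2.
The 41st integer pushes some class to 2, so 40·1 + 1 = 41.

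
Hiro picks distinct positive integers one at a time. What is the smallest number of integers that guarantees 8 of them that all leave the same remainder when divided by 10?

The 10 residue classes mod 10 are the pigeonholes.
With 70 integers one could put 7 in each residue class and have no class reach 8.
The 71st integer pushes some class to 8, so 10·7 + 1 = 71.

71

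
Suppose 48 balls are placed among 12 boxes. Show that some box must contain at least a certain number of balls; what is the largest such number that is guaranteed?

4

Pigeonhole: the 12 boxes are the holes and the 48 balls are the pigeons.
If every box held at most 3 balls, the total would be at most 12 × 3 = 36, which is less than 48.
So some box holds at least ⌈48/12⌉ = 4 balls.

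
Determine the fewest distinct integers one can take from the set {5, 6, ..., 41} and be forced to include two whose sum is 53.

23

Group the elements by complementary pair {x, 53−x}: {12,41}, {13,40}, {14,39}, …, giving 15 two-element pairs and 7 integers whose partner 53−x falls outside [5,41].
By pigeonhole, treating each of those 22 groups as a pigeonhole, one can pick one integer per group — 22 integers — with no two summing to 53.
The 23rd integer lands in an occupied pair, forcing a sum of 53.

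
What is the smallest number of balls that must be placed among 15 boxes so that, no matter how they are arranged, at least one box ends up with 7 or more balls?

91

With 90 balls one could put exactly 6 in each of the 15 boxes, and no box would reach 7.
One more ball must land in a box that already has 6, giving it 7.
So 15 × 6 + 1 = 91 balls are required.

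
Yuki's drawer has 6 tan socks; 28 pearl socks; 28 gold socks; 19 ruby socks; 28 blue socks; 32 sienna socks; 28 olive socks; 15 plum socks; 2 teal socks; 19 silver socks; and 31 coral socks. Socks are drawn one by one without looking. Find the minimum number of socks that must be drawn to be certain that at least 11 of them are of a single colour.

99

An adversary could hand out at most 10 socks per colour (tan, teal run out sooner): 6 + 10 + 10 + 10 + 10 + 10 + 10 + 10 + 2 + 10 + 10 = 98 socks and still no colour has 11.
Pigeonhole: one more sock lands in a colour already at 10, so 99 draws are enough and 98 are not.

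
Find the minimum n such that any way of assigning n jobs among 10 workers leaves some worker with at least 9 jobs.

With 80 jobs one could put exactly 8 in each of the 10 workers, and no worker would reach 9.
One more job must land in a worker that already has 8, giving it 9.
So 10 × 8 + 1 = 81 jobs are required.

81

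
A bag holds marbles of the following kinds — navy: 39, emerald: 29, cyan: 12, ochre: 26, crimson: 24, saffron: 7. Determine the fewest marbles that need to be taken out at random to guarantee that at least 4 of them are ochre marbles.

In the worst case for collecting ochre marbles, every non-ochre marble comes out first.
There are 39 + 29 + 12 + 24 + 7 = 111 non-ochre marbles altogether.
After those, each further marble must be ochre, so 111 + 4 = 115 draws guarantee 4 ochre marbles.

115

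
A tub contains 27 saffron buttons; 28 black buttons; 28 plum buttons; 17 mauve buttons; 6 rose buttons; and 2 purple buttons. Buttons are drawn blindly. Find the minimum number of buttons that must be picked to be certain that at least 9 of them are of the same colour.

Put each drawn button into a box by colour. The largest draw with every box below 9 takes min(count, 8) from each colour; colours with fewer than 8 contribute all they have.
Σ min(cᵢ, 8) = 8 + 8 + 8 + 8 + 6 + 2 = 40.
Draw number 40 + 1 = 41 must push one box to 9.

41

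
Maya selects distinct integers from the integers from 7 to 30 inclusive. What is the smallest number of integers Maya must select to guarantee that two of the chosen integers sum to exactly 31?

Group the elements by complementary pair {x, 31−x}: {7,24}, {8,23}, {9,22}, …, giving 9 two-element pairs and 6 integers whose partner 31−x falls outside [7,30].
By the pigeonhole principle, treating each of those 15 groups as a pigeonhole, one can pick one integer per group — 15 integers — with no two summing to 31.
The 16th integer lands in an occupied pair, forcing a sum of 31.

16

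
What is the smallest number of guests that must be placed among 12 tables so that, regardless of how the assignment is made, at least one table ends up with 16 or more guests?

181

With 180 guests one could put exactly 15 in each of the 12 tables, and no table would reach 16.
By pigeonhole, one more guest must land in a table that already has 15, giving it 16.
So 12 × 15 + 1 = 181 guests are required.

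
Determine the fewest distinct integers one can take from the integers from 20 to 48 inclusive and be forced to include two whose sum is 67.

Two chosen integers sum to 67 exactly when both halves of some pair {x, 67−x} with 20 ≤ x ≤ 67−x ≤ 47 are chosen — 14 such pairs.
The remaining 1 element (those with no distinct partner in range) can never complete a 67-sum, so the worst case takes all of them and one from each pair: 1 + 14 = 15.
The 16th integer has to be the second member of some pair, so 15 + 1 = 16.

16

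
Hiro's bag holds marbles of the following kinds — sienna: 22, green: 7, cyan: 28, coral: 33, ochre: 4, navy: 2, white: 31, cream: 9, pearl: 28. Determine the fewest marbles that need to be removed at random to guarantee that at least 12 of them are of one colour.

78

The 9 colours are the holes; the marbles drawn are the pigeons.
To avoid 12 of any one colour, the worst case takes at most 11 of each colour, or every marble of a colour that has fewer than 11.
That gives 11 + 7 + 11 + 11 + 4 + 2 + 11 + 9 + 11 = 77 marbles with no colour reaching 12.
The next marble forces some colour to 12, so 77 + 1 = 78.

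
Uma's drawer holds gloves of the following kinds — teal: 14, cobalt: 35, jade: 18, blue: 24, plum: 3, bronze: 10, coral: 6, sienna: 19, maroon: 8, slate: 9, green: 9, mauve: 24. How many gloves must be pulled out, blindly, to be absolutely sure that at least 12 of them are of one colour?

Put each drawn glove into a box by colour. The largest draw with every box below 12 takes min(count, 11) from each colour; colours with fewer than 11 contribute all they have.
Σ min(cᵢ, 11) = 11 + 11 + 11 + 11 + 3 + 10 + 6 + 11 + 8 + 9 + 9 + 11 = 111.
Draw number 111 + 1 = 112 must push one box to 12.

112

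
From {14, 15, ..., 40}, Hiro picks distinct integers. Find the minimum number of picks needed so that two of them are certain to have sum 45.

Group the elements by complementary pair {x, 45−x}: {14,31}, {15,30}, {16,29}, …, giving 9 two-element pairs and 9 integers whose partner 45−x falls outside [14,40].
Pigeonhole: treating each of those 18 groups as a pigeonhole, one can pick one integer per group — 18 integers — with no two summing to 45.
The 19th integer lands in an occupied pair, forcing a sum of 45.

19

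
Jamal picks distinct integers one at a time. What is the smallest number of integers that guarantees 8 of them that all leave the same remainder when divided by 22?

155

The 22 residue classes mod 22 are the pigeonholes.
With 154 integers one could put 7 in each residue class and have no class reach 8.
The 155th integer pushes some class to 8, so 22·7 + 1 = 155.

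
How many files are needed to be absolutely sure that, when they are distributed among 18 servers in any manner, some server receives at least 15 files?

253

With 252 files one could put exactly 14 in each of the 18 servers, and no server would reach 15.
Pigeonhole: one more file must land in a server that already has 14, giving it 15.
So 18 × 14 + 1 = 253 files are required.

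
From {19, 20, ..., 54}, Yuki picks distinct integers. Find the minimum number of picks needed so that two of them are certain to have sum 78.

Group the elements by complementary pair {x, 78−x}: {24,54}, {25,53}, {26,52}, …, giving 15 two-element pairs; the single value 39 (it cannot pair with itself since the integers are distinct); and 5 integers whose partner 78−x falls outside [19,54].
Treating each of those 21 groups as a pigeonhole, one can pick one integer per group — 21 integers — with no two summing to 78.
The 22nd integer lands in an occupied pair, forcing a sum of 78.

22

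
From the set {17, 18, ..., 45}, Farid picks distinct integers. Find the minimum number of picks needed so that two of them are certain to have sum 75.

22

A set avoiding the sum 75 can contain at most one of each pair {x, 75−x}, plus the 13 elements whose complement lies outside the range.
The integers 17, …, 37 (21 of them) are such a set: any two sum to at least 17+18 = 35 and at most 36+37 = 73 < 75.
Any 22nd integer completes one of the 8 pairs, so 22 choices force a sum of 75.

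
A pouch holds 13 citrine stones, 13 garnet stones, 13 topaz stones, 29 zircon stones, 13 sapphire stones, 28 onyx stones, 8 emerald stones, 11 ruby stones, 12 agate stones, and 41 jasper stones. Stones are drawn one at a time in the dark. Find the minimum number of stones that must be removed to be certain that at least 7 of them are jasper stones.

147

In the worst case for collecting jasper stones, every non-jasper stone comes out first.
There are 13 + 13 + 13 + 29 + 13 + 28 + 8 + 11 + 12 = 140 non-jasper stones altogether.
After those, each further stone must be jasper, so 140 + 7 = 147 draws guarantee 7 jasper stones.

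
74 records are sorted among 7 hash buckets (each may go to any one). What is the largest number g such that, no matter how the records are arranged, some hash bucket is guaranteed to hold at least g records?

11

Pigeonhole: the 7 hash buckets are the holes and the 74 records are the pigeons.
If every hash bucket held at most 10 records, the total would be at most 7 × 10 = 70, which is less than 74.
So some hash bucket holds at least ⌈74/7⌉ = 11 records.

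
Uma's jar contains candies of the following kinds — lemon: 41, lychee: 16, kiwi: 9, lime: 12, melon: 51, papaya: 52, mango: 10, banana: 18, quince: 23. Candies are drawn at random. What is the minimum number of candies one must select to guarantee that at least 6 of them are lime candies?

In the worst case for collecting lime candies, every non-lime candy comes out first.
There are 41 + 16 + 9 + 51 + 52 + 10 + 18 + 23 = 220 non-lime candies altogether.
After those, each further candy must be lime, so 220 + 6 = 226 draws guarantee 6 lime candies.

226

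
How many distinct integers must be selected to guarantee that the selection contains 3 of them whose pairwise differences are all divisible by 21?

43

Integers whose pairwise differences are multiples of 21 are exactly those sharing a remainder mod 21. By the pigeonhole principle, the 21 residue classes mod 21 are the pigeonholes.
With 42 integers one could put 2 in each residue class and have no class reach 3.
The 43rd integer pushes some class to 3, so 21·2 + 1 = 43.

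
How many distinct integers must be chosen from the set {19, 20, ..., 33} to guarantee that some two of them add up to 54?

10

Group the elements by complementary pair {x, 54−x}: {21,33}, {22,32}, {23,31}, …, giving 6 two-element pairs; the single value 27 (it cannot pair with itself since the integers are distinct); and 2 integers whose partner 54−x falls outside [19,33].
By pigeonhole, treating each of those 9 groups as a pigeonhole, one can pick one integer per group — 9 integers — with no two summing to 54.
The 10th integer lands in an occupied pair, forcing a sum of 54.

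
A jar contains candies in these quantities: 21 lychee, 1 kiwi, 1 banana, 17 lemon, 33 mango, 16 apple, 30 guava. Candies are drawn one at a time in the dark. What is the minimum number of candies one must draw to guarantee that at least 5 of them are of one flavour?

23

Put each drawn candy into a box by flavour. The largest draw with every box below 5 takes min(count, 4) from each flavour; flavours with fewer than 4 contribute all they have.
Σ min(cᵢ, 4) = 4 + 1 + 1 + 4 + 4 + 4 + 4 = 22.
Draw number 22 + 1 = 23 must push one box to 5.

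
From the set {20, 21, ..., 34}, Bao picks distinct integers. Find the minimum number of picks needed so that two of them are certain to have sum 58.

11

A set avoiding the sum 58 can contain at most one of each pair {x, 58−x}, plus the 5 elements whose complement lies outside the range or equal to its own complement.
The integers 20, …, 29 (10 of them) are such a set: any two sum to at least 20+21 = 41 and at most 28+29 = 57 < 58.
By the pigeonhole principle, any 11th integer completes one of the 5 pairs, so 11 choices force a sum of 58.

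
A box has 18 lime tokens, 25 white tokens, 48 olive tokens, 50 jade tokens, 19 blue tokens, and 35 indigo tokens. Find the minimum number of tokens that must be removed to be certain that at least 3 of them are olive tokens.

150

In the worst case for collecting olive tokens, every non-olive token comes out first.
There are 18 + 25 + 50 + 19 + 35 = 147 non-olive tokens altogether.
After those, each further token must be olive, so 147 + 3 = 150 draws guarantee 3 olive tokens.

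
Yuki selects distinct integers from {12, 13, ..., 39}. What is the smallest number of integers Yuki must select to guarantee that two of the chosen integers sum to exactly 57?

18

Group the elements by complementary pair {x, 57−x}: {18,39}, {19,38}, {20,37}, …, giving 11 two-element pairs and 6 integers whose partner 57−x falls outside [12,39].
Treating each of those 17 groups as a pigeonhole, one can pick one integer per group — 17 integers — with no two summing to 57.
The 18th integer lands in an occupied pair, forcing a sum of 57.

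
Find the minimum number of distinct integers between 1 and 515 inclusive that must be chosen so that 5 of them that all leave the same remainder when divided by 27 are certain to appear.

By the pigeonhole principle, the 27 residue classes mod 27 are the pigeonholes.
With 108 integers one could put 4 in each residue class and have no class reach 5.
The 109th integer pushes some class to 5, so 27·4 + 1 = 109.

109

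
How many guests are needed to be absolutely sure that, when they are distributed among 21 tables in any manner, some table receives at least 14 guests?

274

With 273 guests one could put exactly 13 in each of the 21 tables, and no table would reach 14.
By pigeonhole, one more guest must land in a table that already has 13, giving it 14.
So 21 × 13 + 1 = 274 guests are required.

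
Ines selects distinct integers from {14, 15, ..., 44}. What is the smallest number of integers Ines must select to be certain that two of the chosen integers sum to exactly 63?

19

A set avoiding the sum 63 can contain at most one of each pair {x, 63−x}, plus the 5 elements whose complement lies outside the range.
The integers 14, …, 31 (18 of them) are such a set: any two sum to at least 14+15 = 29 and at most 30+31 = 61 < 63.
By pigeonhole, any 19th integer completes one of the 13 pairs, so 19 choices force a sum of 63.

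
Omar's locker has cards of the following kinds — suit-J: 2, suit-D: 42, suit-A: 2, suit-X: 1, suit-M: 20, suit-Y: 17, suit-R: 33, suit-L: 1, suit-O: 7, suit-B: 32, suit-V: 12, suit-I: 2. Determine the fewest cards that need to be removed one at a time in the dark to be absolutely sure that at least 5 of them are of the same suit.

By pigeonhole, the 12 suits are the holes; the cards drawn are the pigeons.
To avoid 5 of any one suit, the worst case takes at most 4 of each suit, or every card of a suit that has fewer than 4.
That gives 2 + 4 + 2 + 1 + 4 + 4 + 4 + 1 + 4 + 4 + 4 + 2 = 36 cards with no suit reaching 5.
The next card forces some suit to 5, so 36 + 1 = 37.

37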